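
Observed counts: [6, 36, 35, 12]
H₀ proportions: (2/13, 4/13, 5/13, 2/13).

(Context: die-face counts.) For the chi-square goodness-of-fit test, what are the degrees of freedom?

degrees of freedom = 3

df = k − 1 = 4 − 1 = 3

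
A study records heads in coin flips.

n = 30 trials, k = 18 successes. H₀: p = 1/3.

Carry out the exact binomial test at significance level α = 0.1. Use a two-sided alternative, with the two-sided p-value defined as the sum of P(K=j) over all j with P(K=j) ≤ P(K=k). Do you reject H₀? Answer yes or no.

Exact binomial: n=30, k=18, p₀=1/3=0.3333
P(X=j) = C(n,j)·p₀^j·(1−p₀)^(n−j); p = Σ P(X=j) over j with P(X=j) ≤ P(X=18)
p-value (two-sided) = 0.00311
At α=0.1: p < α → reject H₀

reject H₀: yes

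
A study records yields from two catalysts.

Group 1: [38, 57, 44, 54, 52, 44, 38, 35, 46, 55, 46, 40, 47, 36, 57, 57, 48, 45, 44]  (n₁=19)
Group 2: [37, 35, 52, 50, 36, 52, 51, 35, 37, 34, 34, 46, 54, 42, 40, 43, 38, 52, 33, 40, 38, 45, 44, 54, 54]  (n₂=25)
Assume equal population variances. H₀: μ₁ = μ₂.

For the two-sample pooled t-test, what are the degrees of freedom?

df = n₁ + n₂ − 2 = 19 + 25 − 2 = 42

degrees of freedom = 42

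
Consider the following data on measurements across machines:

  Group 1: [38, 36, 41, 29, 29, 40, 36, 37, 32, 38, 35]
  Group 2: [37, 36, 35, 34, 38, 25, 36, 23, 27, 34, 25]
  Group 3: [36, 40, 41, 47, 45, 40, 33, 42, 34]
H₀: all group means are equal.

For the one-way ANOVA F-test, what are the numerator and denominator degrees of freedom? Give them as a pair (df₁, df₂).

degrees of freedom = [2, 28]

k = 3 groups, N = 31 total
df = (k−1, N−k) = (3−1, 31−3) = (2, 28)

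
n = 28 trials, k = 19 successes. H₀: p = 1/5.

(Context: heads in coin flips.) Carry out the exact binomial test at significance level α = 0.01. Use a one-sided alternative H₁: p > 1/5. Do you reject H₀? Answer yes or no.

Exact binomial: n=28, k=19, p₀=1/5=0.2000
P(X≥19) from Σ C(n,i)·p₀^i·(1−p₀)^(n−i)
p-value (one-sided, H₁ greater) = 0.00000
At α=0.01: p < α → reject H₀

reject H₀: yes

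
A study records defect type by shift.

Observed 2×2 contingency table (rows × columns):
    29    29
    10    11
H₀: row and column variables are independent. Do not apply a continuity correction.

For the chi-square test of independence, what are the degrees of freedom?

df = (r−1)(c−1) = (2−1)·(2−1) = 1

degrees of freedom = 1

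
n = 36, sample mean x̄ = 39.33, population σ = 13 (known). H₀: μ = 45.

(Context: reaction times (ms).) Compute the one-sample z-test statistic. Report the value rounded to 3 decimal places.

SE = σ/√n = 13/√36 = 2.1667
z = (x̄−μ₀)/SE = (39.33−45)/2.1667 = -2.6169

test statistic = -2.617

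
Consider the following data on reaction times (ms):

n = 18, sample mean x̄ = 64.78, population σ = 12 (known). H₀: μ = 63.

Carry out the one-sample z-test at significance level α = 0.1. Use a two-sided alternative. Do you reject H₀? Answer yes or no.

reject H₀: no

SE = σ/√n = 12/√18 = 2.8284
z = (x̄−μ₀)/SE = (64.78−63)/2.8284 = 0.6293
p-value (two-sided) = 0.52914
At α=0.1: p ≥ α → fail to reject H₀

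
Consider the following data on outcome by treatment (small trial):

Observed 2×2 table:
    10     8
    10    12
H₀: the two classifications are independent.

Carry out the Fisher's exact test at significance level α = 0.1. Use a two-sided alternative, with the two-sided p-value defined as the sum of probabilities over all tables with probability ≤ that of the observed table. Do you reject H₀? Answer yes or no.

reject H₀: no

Margins: r₁=18, r₂=22, c₁=20, c₂=20, n=40
p_obs = C(18,10)·C(22,10)/C(40,20); sum pmf over tables with pmf ≤ p_obs
p-value (two-sided) = 0.75119
At α=0.1: p ≥ α → fail to reject H₀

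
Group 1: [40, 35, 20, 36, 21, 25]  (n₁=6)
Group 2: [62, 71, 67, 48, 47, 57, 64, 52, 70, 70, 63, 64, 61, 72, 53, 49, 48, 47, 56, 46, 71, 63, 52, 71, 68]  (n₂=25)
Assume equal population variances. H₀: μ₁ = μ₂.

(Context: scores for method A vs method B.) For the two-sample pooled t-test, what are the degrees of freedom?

degrees of freedom = 29

df = n₁ + n₂ − 2 = 6 + 25 − 2 = 29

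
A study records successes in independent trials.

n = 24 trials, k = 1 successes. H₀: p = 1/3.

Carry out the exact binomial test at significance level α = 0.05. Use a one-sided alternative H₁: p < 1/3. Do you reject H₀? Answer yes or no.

Exact binomial: n=24, k=1, p₀=1/3=0.3333
P(X≤1) from Σ C(n,i)·p₀^i·(1−p₀)^(n−i)
p-value (one-sided, H₁ less) = 0.00077
At α=0.05: p < α → reject H₀

reject H₀: yes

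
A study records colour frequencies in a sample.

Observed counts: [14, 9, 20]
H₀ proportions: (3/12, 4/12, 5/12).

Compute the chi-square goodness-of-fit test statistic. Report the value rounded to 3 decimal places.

test statistic = 3.209

n = 43; E_i = n·p_i = [10.75, 14.33, 17.92]
χ² = (14−10.75)²/10.75 + (9−14.33)²/14.33 + (20−17.92)²/17.92 = 3.2093
df = 2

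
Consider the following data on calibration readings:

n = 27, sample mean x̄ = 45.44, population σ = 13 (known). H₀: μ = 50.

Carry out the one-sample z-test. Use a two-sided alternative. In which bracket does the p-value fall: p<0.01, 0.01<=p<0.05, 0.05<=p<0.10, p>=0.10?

p-value bracket: 0.05<=p<0.10

SE = σ/√n = 13/√27 = 2.5019
z = (x̄−μ₀)/SE = (45.44−50)/2.5019 = -1.8227
p-value (two-sided) = 0.06836
→ bracket: 0.05<=p<0.10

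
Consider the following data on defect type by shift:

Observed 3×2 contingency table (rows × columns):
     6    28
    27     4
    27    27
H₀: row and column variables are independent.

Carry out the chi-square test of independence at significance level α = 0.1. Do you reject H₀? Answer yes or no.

Row totals [34, 31, 54], col totals [60, 59], n=119
χ² = (6−17.14)²/17.14 + (28−16.86)²/16.86 + (27−15.63)²/15.63 + (4−15.37)²/15.37 + (27−27.23)²/27.23 + (27−26.77)²/26.77 = 31.2936
df = 2
p-value (upper-tail) = 0.00000
At α=0.1: p < α → reject H₀

reject H₀: yes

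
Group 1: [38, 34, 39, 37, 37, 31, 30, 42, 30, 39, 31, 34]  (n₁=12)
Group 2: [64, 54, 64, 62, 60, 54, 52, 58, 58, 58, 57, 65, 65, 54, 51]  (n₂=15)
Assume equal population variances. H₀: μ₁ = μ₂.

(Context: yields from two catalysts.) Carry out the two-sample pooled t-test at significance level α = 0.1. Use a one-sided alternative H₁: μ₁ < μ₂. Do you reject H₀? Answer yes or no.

reject H₀: yes

x̄₁=35.167, s₁=4.064, n₁=12
x̄₂=58.400, s₂=4.793, n₂=15
s_p² = [11·4.064² + 14·4.793²]/25 = 20.1307
SE = √(s_p²·(1/12+1/15)) = 1.7377
t = (35.167−58.400)/1.7377 = -13.3702
df = 25
p-value (one-sided, H₁ less) = 0.00000
At α=0.1: p < α → reject H₀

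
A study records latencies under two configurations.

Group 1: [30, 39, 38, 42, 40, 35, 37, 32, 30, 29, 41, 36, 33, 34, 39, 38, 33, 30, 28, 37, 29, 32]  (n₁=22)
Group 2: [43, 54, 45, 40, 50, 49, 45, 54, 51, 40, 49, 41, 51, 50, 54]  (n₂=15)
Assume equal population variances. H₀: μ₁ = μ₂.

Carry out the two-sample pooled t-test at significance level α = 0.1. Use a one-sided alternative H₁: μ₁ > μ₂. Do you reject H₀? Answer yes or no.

x̄₁=34.636, s₁=4.304, n₁=22
x̄₂=47.733, s₂=5.035, n₂=15
s_p² = [21·4.304² + 14·5.035²]/35 = 21.2578
SE = √(s_p²·(1/22+1/15)) = 1.5438
t = (34.636−47.733)/1.5438 = -8.4834
df = 35
p-value (one-sided, H₁ greater) = 1.00000
At α=0.1: p ≥ α → fail to reject H₀

reject H₀: no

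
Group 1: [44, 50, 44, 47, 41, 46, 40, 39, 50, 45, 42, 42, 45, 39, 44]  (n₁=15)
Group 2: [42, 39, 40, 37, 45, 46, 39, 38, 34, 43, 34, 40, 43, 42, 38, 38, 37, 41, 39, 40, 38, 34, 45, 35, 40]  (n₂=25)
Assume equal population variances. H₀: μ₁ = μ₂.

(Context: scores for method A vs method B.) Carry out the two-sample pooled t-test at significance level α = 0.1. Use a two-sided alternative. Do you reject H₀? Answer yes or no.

reject H₀: yes

x̄₁=43.867, s₁=3.482, n₁=15
x̄₂=39.480, s₂=3.393, n₂=25
s_p² = [14·3.482² + 24·3.393²]/38 = 11.7361
SE = √(s_p²·(1/15+1/25)) = 1.1189
t = (43.867−39.480)/1.1189 = 3.9206
df = 38
p-value (two-sided) = 0.00036
At α=0.1: p < α → reject H₀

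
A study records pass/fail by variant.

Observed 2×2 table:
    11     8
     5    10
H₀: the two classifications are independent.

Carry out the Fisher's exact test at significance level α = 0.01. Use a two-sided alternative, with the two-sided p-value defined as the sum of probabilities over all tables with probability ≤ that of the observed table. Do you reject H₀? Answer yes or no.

reject H₀: no

Margins: r₁=19, r₂=15, c₁=16, c₂=18, n=34
p_obs = C(19,11)·C(15,5)/C(34,16); sum pmf over tables with pmf ≤ p_obs
p-value (two-sided) = 0.18539
At α=0.01: p ≥ α → fail to reject H₀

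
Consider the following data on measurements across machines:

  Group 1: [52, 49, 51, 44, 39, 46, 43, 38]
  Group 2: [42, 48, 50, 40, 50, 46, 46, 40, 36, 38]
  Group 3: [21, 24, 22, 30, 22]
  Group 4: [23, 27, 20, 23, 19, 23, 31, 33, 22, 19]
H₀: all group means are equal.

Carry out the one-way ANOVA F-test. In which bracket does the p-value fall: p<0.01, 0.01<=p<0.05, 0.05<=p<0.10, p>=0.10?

Group means [45.25, 43.60, 23.80, 24.00], grand mean 35.061
SSB = Σnᵢ(x̄ᵢ−x̄)² = 3417.179; SSW = ΣΣ(x−x̄ᵢ)² = 686.700
MSB = 3417.179/3 = 1139.0596; MSW = 686.700/29 = 23.6793
F = MSB/MSW = 48.1036
df = (3, 29)
p-value (upper-tail) = 0.00000
→ bracket: p<0.01

p-value bracket: p<0.01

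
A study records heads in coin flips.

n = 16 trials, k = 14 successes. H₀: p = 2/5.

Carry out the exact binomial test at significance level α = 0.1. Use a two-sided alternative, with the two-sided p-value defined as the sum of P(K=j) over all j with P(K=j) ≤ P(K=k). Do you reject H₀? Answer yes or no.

reject H₀: yes

Exact binomial: n=16, k=14, p₀=2/5=0.4000
P(X=j) = C(n,j)·p₀^j·(1−p₀)^(n−j); p = Σ P(X=j) over j with P(X=j) ≤ P(X=14)
p-value (two-sided) = 0.00013
At α=0.1: p < α → reject H₀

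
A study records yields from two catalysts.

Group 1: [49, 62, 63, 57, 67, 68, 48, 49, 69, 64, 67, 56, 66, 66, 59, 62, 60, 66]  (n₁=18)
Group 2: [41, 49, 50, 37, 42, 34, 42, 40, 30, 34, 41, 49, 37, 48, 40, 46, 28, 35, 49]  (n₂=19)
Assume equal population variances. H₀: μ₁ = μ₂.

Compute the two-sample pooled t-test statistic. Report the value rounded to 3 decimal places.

test statistic = 9.210

x̄₁=61.000, s₁=6.765, n₁=18
x̄₂=40.632, s₂=6.685, n₂=19
s_p² = [17·6.765² + 18·6.685²]/35 = 45.2120
SE = √(s_p²·(1/18+1/19)) = 2.2116
t = (61.000−40.632)/2.2116 = 9.2096
df = 35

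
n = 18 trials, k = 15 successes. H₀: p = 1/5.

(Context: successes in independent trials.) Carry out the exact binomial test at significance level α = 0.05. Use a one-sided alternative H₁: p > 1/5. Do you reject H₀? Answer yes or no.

Exact binomial: n=18, k=15, p₀=1/5=0.2000
P(X≥15) from Σ C(n,i)·p₀^i·(1−p₀)^(n−i)
p-value (one-sided, H₁ greater) = 0.00000
At α=0.05: p < α → reject H₀

reject H₀: yes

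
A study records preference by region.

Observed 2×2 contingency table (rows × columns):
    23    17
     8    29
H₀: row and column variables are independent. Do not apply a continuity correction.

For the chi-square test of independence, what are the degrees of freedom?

df = (r−1)(c−1) = (2−1)·(2−1) = 1

degrees of freedom = 1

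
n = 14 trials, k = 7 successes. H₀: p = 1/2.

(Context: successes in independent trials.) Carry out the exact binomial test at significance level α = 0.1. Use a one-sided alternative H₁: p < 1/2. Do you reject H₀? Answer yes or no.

reject H₀: no

Exact binomial: n=14, k=7, p₀=1/2=0.5000
P(X≤7) from Σ C(n,i)·p₀^i·(1−p₀)^(n−i)
p-value (one-sided, H₁ less) = 0.60474
At α=0.1: p ≥ α → fail to reject H₀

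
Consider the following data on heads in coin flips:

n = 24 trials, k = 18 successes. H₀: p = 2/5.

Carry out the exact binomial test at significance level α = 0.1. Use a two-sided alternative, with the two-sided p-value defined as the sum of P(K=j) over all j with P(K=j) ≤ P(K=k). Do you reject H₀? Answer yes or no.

Exact binomial: n=24, k=18, p₀=2/5=0.4000
P(X=j) = C(n,j)·p₀^j·(1−p₀)^(n−j); p = Σ P(X=j) over j with P(X=j) ≤ P(X=18)
p-value (two-sided) = 0.00062
At α=0.1: p < α → reject H₀

reject H₀: yes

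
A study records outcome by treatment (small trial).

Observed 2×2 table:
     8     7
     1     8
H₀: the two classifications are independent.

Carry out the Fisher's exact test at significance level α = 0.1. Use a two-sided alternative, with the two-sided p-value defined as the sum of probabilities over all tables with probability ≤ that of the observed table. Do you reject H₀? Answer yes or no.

Margins: r₁=15, r₂=9, c₁=9, c₂=15, n=24
p_obs = C(15,8)·C(9,1)/C(24,9); sum pmf over tables with pmf ≤ p_obs
p-value (two-sided) = 0.08035
At α=0.1: p < α → reject H₀

reject H₀: yes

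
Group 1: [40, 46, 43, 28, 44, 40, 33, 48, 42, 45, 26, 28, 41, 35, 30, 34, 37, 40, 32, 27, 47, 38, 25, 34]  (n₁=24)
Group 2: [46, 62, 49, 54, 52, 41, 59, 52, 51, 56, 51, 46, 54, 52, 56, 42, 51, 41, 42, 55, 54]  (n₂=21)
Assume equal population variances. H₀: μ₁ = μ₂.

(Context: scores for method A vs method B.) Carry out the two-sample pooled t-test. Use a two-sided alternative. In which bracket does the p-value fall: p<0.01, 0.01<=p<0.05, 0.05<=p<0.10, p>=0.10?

p-value bracket: p<0.01

x̄₁=36.792, s₁=7.095, n₁=24
x̄₂=50.762, s₂=5.898, n₂=21
s_p² = [23·7.095² + 20·5.898²]/43 = 43.1109
SE = √(s_p²·(1/24+1/21)) = 1.9619
t = (36.792−50.762)/1.9619 = -7.1206
df = 43
p-value (two-sided) = 0.00000
→ bracket: p<0.01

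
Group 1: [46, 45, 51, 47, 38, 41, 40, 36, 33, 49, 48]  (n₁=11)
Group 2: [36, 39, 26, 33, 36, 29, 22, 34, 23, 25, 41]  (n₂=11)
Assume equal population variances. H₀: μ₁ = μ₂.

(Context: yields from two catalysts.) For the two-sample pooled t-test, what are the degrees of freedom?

df = n₁ + n₂ − 2 = 11 + 11 − 2 = 20

degrees of freedom = 20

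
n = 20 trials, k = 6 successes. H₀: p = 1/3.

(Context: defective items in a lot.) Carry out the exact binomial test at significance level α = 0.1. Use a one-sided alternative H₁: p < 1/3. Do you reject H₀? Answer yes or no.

reject H₀: no

Exact binomial: n=20, k=6, p₀=1/3=0.3333
P(X≤6) from Σ C(n,i)·p₀^i·(1−p₀)^(n−i)
p-value (one-sided, H₁ less) = 0.47934
At α=0.1: p ≥ α → fail to reject H₀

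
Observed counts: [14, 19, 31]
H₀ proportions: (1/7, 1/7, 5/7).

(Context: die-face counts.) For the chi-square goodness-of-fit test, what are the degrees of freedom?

degrees of freedom = 2

df = k − 1 = 3 − 1 = 2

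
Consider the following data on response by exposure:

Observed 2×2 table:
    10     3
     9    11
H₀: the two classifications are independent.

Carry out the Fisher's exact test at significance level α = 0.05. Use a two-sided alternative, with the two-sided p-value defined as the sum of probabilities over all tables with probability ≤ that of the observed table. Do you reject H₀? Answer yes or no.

Margins: r₁=13, r₂=20, c₁=19, c₂=14, n=33
p_obs = C(13,10)·C(20,9)/C(33,19); sum pmf over tables with pmf ≤ p_obs
p-value (two-sided) = 0.08729
At α=0.05: p ≥ α → fail to reject H₀

reject H₀: no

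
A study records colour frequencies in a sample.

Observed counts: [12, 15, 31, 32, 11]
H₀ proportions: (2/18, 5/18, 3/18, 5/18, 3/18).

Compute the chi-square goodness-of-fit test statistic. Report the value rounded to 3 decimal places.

n = 101; E_i = n·p_i = [11.22, 28.06, 16.83, 28.06, 16.83]
χ² = (12−11.22)²/11.22 + (15−28.06)²/28.06 + (31−16.83)²/16.83 + (32−28.06)²/28.06 + (11−16.83)²/16.83 = 20.6277
df = 4

test statistic = 20.628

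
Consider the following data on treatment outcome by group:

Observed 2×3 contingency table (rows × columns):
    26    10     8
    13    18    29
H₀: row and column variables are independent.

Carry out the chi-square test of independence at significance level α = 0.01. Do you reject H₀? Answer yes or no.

Row totals [44, 60], col totals [39, 28, 37], n=104
χ² = (26−16.50)²/16.50 + (10−11.85)²/11.85 + (8−15.65)²/15.65 + (13−22.50)²/22.50 + (18−16.15)²/16.15 + (29−21.35)²/21.35 = 16.4662
df = 2
p-value (upper-tail) = 0.00027
At α=0.01: p < α → reject H₀

reject H₀: yes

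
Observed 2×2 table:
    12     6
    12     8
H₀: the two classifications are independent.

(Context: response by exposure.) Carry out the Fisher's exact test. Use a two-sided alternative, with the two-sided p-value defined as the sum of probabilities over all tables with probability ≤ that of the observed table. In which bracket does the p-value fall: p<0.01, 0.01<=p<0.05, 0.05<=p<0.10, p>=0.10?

Margins: r₁=18, r₂=20, c₁=24, c₂=14, n=38
p_obs = C(18,12)·C(20,12)/C(38,24); sum pmf over tables with pmf ≤ p_obs
p-value (two-sided) = 0.74487
→ bracket: p>=0.10

p-value bracket: p>=0.10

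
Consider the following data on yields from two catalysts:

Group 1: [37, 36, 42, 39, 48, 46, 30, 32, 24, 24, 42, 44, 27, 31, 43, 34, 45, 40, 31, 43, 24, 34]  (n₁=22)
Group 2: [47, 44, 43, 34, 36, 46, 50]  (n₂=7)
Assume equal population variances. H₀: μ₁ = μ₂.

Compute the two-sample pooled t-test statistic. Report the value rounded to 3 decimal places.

test statistic = -2.127

x̄₁=36.182, s₁=7.582, n₁=22
x̄₂=42.857, s₂=5.843, n₂=7
s_p² = [21·7.582² + 6·5.843²]/27 = 52.3011
SE = √(s_p²·(1/22+1/7)) = 3.1383
t = (36.182−42.857)/3.1383 = -2.1271
df = 27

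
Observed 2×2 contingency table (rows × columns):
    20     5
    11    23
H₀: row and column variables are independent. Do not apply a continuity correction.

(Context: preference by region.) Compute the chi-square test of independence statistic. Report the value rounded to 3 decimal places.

Row totals [25, 34], col totals [31, 28], n=59
χ² = (20−13.14)²/13.14 + (5−11.86)²/11.86 + (11−17.86)²/17.86 + (23−16.14)²/16.14 = 13.1167
df = 1

test statistic = 13.117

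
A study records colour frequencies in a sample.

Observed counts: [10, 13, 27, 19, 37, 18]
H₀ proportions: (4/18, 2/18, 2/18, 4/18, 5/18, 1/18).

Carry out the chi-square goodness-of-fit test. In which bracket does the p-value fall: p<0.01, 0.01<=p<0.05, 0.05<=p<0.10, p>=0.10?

n = 124; E_i = n·p_i = [27.56, 13.78, 13.78, 27.56, 34.44, 6.89]
χ² = (10−27.56)²/27.56 + (13−13.78)²/13.78 + (27−13.78)²/13.78 + (19−27.56)²/27.56 + (37−34.44)²/34.44 + (18−6.89)²/6.89 = 44.6847
df = 5
p-value (upper-tail) = 0.00000
→ bracket: p<0.01

p-value bracket: p<0.01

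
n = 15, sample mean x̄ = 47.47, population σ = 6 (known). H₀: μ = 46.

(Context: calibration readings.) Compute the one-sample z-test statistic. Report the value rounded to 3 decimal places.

test statistic = 0.949

SE = σ/√n = 6/√15 = 1.5492
z = (x̄−μ₀)/SE = (47.47−46)/1.5492 = 0.9489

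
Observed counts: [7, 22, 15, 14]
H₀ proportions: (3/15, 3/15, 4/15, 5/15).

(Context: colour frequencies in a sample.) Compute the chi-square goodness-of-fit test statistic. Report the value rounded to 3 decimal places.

test statistic = 12.634

n = 58; E_i = n·p_i = [11.60, 11.60, 15.47, 19.33]
χ² = (7−11.60)²/11.60 + (22−11.60)²/11.60 + (15−15.47)²/15.47 + (14−19.33)²/19.33 = 12.6336
df = 3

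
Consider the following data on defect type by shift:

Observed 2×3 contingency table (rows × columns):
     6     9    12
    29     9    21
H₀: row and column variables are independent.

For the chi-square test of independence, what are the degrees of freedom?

degrees of freedom = 2

df = (r−1)(c−1) = (2−1)·(3−1) = 2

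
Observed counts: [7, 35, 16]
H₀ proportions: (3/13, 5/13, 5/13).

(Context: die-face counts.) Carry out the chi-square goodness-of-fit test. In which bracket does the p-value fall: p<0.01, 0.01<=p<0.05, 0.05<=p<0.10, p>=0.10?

n = 58; E_i = n·p_i = [13.38, 22.31, 22.31]
χ² = (7−13.38)²/13.38 + (35−22.31)²/22.31 + (16−22.31)²/22.31 = 12.0506
df = 2
p-value (upper-tail) = 0.00242
→ bracket: p<0.01

p-value bracket: p<0.01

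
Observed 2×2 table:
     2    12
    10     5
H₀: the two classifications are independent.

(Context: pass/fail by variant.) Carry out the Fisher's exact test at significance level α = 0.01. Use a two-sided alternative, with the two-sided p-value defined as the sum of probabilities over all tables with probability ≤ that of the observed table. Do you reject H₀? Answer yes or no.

Margins: r₁=14, r₂=15, c₁=12, c₂=17, n=29
p_obs = C(14,2)·C(15,10)/C(29,12); sum pmf over tables with pmf ≤ p_obs
p-value (two-sided) = 0.00778
At α=0.01: p < α → reject H₀

reject H₀: yes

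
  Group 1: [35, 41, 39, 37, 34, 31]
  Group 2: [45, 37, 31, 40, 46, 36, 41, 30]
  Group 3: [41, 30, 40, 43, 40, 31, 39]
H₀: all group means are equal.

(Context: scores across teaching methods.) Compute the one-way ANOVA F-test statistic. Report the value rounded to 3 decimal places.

Group means [36.17, 38.25, 37.71], grand mean 37.476
SSB = Σnᵢ(x̄ᵢ−x̄)² = 15.476; SSW = ΣΣ(x−x̄ᵢ)² = 463.762
MSB = 15.476/2 = 7.7381; MSW = 463.762/18 = 25.7646
F = MSB/MSW = 0.3003
df = (2, 18)

test statistic = 0.300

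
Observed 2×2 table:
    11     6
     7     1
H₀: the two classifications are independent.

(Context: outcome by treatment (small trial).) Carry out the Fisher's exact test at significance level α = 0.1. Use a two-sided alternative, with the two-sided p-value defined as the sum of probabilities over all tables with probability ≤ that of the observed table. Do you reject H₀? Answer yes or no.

Margins: r₁=17, r₂=8, c₁=18, c₂=7, n=25
p_obs = C(17,11)·C(8,7)/C(25,18); sum pmf over tables with pmf ≤ p_obs
p-value (two-sided) = 0.36230
At α=0.1: p ≥ α → fail to reject H₀

reject H₀: no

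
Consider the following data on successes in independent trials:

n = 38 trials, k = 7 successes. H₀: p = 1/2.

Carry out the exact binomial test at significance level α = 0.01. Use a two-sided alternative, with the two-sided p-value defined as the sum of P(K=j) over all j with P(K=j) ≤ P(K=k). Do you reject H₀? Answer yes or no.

reject H₀: yes

Exact binomial: n=38, k=7, p₀=1/2=0.5000
P(X=j) = C(n,j)·p₀^j·(1−p₀)^(n−j); p = Σ P(X=j) over j with P(X=j) ≤ P(X=7)
p-value (two-sided) = 0.00012
At α=0.01: p < α → reject H₀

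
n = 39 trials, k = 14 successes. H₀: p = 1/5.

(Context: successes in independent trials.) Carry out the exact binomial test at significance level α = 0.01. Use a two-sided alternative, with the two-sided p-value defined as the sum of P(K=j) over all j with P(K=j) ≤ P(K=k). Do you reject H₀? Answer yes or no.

reject H₀: no

Exact binomial: n=39, k=14, p₀=1/5=0.2000
P(X=j) = C(n,j)·p₀^j·(1−p₀)^(n−j); p = Σ P(X=j) over j with P(X=j) ≤ P(X=14)
p-value (two-sided) = 0.02487
At α=0.01: p ≥ α → fail to reject H₀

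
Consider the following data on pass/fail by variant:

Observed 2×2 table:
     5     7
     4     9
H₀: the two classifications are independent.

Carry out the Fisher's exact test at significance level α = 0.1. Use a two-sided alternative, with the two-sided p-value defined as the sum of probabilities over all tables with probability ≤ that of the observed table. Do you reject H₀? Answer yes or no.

reject H₀: no

Margins: r₁=12, r₂=13, c₁=9, c₂=16, n=25
p_obs = C(12,5)·C(13,4)/C(25,9); sum pmf over tables with pmf ≤ p_obs
p-value (two-sided) = 0.68817
At α=0.1: p ≥ α → fail to reject H₀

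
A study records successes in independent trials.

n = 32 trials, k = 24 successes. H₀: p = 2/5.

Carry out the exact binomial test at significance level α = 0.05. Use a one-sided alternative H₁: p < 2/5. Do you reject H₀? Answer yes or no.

reject H₀: no

Exact binomial: n=32, k=24, p₀=2/5=0.4000
P(X≤24) from Σ C(n,i)·p₀^i·(1−p₀)^(n−i)
p-value (one-sided, H₁ less) = 0.99999
At α=0.05: p ≥ α → fail to reject H₀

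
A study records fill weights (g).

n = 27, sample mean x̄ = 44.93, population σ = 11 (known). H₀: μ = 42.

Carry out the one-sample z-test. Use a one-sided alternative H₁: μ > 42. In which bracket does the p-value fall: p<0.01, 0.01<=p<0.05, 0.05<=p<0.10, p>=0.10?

SE = σ/√n = 11/√27 = 2.1170
z = (x̄−μ₀)/SE = (44.93−42)/2.1170 = 1.3841
p-value (one-sided, H₁ greater) = 0.08317
→ bracket: 0.05<=p<0.10

p-value bracket: 0.05<=p<0.10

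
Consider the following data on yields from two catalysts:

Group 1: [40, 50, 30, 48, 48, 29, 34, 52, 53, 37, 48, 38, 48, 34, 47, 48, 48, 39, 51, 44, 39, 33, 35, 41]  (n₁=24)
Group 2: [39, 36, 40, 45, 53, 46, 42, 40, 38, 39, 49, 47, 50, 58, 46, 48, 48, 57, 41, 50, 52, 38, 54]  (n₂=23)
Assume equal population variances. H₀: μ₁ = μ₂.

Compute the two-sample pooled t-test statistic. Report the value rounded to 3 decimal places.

test statistic = -1.817

x̄₁=42.250, s₁=7.356, n₁=24
x̄₂=45.913, s₂=6.410, n₂=23
s_p² = [23·7.356² + 22·6.410²]/45 = 47.7406
SE = √(s_p²·(1/24+1/23)) = 2.0162
t = (42.250−45.913)/2.0162 = -1.8168
df = 45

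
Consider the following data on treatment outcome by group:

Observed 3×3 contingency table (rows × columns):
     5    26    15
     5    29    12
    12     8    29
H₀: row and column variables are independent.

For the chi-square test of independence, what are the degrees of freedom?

degrees of freedom = 4

df = (r−1)(c−1) = (3−1)·(3−1) = 4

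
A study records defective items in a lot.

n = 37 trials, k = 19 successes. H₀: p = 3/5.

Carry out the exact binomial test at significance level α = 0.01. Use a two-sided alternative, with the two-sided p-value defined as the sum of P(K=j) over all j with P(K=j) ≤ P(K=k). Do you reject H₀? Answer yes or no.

Exact binomial: n=37, k=19, p₀=3/5=0.6000
P(X=j) = C(n,j)·p₀^j·(1−p₀)^(n−j); p = Σ P(X=j) over j with P(X=j) ≤ P(X=19)
p-value (two-sided) = 0.31533
At α=0.01: p ≥ α → fail to reject H₀

reject H₀: no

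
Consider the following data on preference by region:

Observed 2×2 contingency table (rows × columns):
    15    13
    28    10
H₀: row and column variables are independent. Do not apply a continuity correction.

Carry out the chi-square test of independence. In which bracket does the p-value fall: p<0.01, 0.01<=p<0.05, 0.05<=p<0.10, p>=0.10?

p-value bracket: 0.05<=p<0.10

Row totals [28, 38], col totals [43, 23], n=66
χ² = (15−18.24)²/18.24 + (13−9.76)²/9.76 + (28−24.76)²/24.76 + (10−13.24)²/13.24 = 2.8723
df = 1
p-value (upper-tail) = 0.09011
→ bracket: 0.05<=p<0.10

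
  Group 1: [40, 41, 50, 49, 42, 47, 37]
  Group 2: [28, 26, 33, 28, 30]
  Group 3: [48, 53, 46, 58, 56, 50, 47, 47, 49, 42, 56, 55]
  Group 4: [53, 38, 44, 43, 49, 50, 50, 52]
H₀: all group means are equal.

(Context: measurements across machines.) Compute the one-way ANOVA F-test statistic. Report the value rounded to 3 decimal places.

Group means [43.71, 29.00, 50.58, 47.38], grand mean 44.906
SSB = Σnᵢ(x̄ᵢ−x̄)² = 1710.499; SSW = ΣΣ(x−x̄ᵢ)² = 632.220
MSB = 1710.499/3 = 570.1662; MSW = 632.220/28 = 22.5793
F = MSB/MSW = 25.2517
df = (3, 28)

test statistic = 25.252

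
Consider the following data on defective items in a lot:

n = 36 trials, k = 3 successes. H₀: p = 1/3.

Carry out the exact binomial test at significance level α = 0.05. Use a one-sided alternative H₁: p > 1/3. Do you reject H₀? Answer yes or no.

reject H₀: no

Exact binomial: n=36, k=3, p₀=1/3=0.3333
P(X≥3) from Σ C(n,i)·p₀^i·(1−p₀)^(n−i)
p-value (one-sided, H₁ greater) = 0.99992
At α=0.05: p ≥ α → fail to reject H₀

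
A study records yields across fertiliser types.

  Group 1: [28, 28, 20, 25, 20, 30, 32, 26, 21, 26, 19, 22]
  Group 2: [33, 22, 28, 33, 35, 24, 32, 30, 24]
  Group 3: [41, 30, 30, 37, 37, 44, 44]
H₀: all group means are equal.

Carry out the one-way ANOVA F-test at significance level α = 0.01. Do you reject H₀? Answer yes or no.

reject H₀: yes

Group means [24.75, 29.00, 37.57], grand mean 29.321
SSB = Σnᵢ(x̄ᵢ−x̄)² = 728.143; SSW = ΣΣ(x−x̄ᵢ)² = 591.964
MSB = 728.143/2 = 364.0714; MSW = 591.964/25 = 23.6786
F = MSB/MSW = 15.3756
df = (2, 25)
p-value (upper-tail) = 0.00004
At α=0.01: p < α → reject H₀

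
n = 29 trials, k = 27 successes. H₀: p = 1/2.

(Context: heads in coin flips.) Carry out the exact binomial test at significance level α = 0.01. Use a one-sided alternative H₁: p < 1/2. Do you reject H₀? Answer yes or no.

reject H₀: no

Exact binomial: n=29, k=27, p₀=1/2=0.5000
P(X≤27) from Σ C(n,i)·p₀^i·(1−p₀)^(n−i)
p-value (one-sided, H₁ less) = 1.00000
At α=0.01: p ≥ α → fail to reject H₀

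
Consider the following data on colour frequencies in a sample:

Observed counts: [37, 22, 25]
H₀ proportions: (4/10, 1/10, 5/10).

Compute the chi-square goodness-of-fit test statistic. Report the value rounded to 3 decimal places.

test statistic = 29.244

n = 84; E_i = n·p_i = [33.60, 8.40, 42.00]
χ² = (37−33.60)²/33.60 + (22−8.40)²/8.40 + (25−42.00)²/42.00 = 29.2440
df = 2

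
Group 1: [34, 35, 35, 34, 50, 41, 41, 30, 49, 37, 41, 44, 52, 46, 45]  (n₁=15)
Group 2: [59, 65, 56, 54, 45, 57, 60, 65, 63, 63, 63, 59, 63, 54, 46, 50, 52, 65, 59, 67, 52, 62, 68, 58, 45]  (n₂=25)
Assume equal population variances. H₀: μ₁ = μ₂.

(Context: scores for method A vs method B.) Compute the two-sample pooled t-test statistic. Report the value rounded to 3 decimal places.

test statistic = -7.747

x̄₁=40.933, s₁=6.670, n₁=15
x̄₂=58.000, s₂=6.788, n₂=25
s_p² = [14·6.670² + 24·6.788²]/38 = 45.4982
SE = √(s_p²·(1/15+1/25)) = 2.2030
t = (40.933−58.000)/2.2030 = -7.7471
df = 38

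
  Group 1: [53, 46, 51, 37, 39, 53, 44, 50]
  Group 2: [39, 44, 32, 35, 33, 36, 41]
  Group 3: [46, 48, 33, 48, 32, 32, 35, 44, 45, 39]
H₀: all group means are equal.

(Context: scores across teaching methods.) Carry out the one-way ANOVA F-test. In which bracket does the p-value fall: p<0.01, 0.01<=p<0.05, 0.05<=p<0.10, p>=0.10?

p-value bracket: 0.01<=p<0.05

Group means [46.62, 37.14, 40.20], grand mean 41.400
SSB = Σnᵢ(x̄ᵢ−x̄)² = 359.668; SSW = ΣΣ(x−x̄ᵢ)² = 792.332
MSB = 359.668/2 = 179.8339; MSW = 792.332/22 = 36.0151
F = MSB/MSW = 4.9933
df = (2, 22)
p-value (upper-tail) = 0.01629
→ bracket: 0.01<=p<0.05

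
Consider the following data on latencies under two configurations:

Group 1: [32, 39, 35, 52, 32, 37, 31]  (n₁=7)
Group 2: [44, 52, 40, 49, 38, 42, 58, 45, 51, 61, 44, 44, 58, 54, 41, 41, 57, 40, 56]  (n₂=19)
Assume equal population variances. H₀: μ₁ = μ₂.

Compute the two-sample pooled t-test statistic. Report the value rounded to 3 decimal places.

x̄₁=36.857, s₁=7.290, n₁=7
x̄₂=48.158, s₂=7.433, n₂=19
s_p² = [6·7.290² + 18·7.433²]/24 = 54.7243
SE = √(s_p²·(1/7+1/19)) = 3.2708
t = (36.857−48.158)/3.2708 = -3.4551
df = 24

test statistic = -3.455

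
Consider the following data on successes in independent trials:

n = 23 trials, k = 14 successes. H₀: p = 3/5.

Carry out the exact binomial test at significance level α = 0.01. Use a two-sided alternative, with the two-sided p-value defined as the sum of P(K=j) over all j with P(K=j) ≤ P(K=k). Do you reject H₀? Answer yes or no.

reject H₀: no

Exact binomial: n=23, k=14, p₀=3/5=0.6000
P(X=j) = C(n,j)·p₀^j·(1−p₀)^(n−j); p = Σ P(X=j) over j with P(X=j) ≤ P(X=14)
p-value (two-sided) = 1.00000
At α=0.01: p ≥ α → fail to reject H₀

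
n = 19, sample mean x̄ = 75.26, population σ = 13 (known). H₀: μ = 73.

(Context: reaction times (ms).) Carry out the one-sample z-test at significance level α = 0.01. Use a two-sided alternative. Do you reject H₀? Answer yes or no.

SE = σ/√n = 13/√19 = 2.9824
z = (x̄−μ₀)/SE = (75.26−73)/2.9824 = 0.7578
p-value (two-sided) = 0.44858
At α=0.01: p ≥ α → fail to reject H₀

reject H₀: no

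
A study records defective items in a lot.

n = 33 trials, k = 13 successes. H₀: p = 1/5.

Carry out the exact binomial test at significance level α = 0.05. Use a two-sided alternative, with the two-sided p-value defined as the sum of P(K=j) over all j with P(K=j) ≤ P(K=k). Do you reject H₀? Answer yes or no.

Exact binomial: n=33, k=13, p₀=1/5=0.2000
P(X=j) = C(n,j)·p₀^j·(1−p₀)^(n−j); p = Σ P(X=j) over j with P(X=j) ≤ P(X=13)
p-value (two-sided) = 0.01405
At α=0.05: p < α → reject H₀

reject H₀: yes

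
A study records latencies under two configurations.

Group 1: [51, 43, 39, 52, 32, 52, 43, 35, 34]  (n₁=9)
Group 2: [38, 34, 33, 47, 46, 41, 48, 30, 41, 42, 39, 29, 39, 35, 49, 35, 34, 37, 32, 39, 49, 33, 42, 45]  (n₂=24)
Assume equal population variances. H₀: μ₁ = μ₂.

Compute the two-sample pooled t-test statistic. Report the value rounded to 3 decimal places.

x̄₁=42.333, s₁=7.937, n₁=9
x̄₂=39.042, s₂=6.061, n₂=24
s_p² = [8·7.937² + 23·6.061²]/31 = 43.5148
SE = √(s_p²·(1/9+1/24)) = 2.5784
t = (42.333−39.042)/2.5784 = 1.2766
df = 31

test statistic = 1.277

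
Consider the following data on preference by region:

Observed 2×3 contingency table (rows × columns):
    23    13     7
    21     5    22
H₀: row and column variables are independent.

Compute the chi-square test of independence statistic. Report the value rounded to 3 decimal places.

test statistic = 11.164

Row totals [43, 48], col totals [44, 18, 29], n=91
χ² = (23−20.79)²/20.79 + (13−8.51)²/8.51 + (7−13.70)²/13.70 + (21−23.21)²/23.21 + (5−9.49)²/9.49 + (22−15.30)²/15.30 = 11.1641
df = 2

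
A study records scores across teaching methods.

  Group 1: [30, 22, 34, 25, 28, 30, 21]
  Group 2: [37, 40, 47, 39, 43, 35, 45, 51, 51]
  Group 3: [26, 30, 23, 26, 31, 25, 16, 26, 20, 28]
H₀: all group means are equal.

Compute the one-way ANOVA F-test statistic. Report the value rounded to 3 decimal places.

test statistic = 34.228

Group means [27.14, 43.11, 25.10], grand mean 31.885
SSB = Σnᵢ(x̄ᵢ−x̄)² = 1752.008; SSW = ΣΣ(x−x̄ᵢ)² = 588.646
MSB = 1752.008/2 = 876.0039; MSW = 588.646/23 = 25.5933
F = MSB/MSW = 34.2279
df = (2, 23)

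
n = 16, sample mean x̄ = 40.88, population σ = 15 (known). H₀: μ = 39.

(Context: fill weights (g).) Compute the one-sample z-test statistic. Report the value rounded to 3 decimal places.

SE = σ/√n = 15/√16 = 3.7500
z = (x̄−μ₀)/SE = (40.88−39)/3.7500 = 0.5013

test statistic = 0.501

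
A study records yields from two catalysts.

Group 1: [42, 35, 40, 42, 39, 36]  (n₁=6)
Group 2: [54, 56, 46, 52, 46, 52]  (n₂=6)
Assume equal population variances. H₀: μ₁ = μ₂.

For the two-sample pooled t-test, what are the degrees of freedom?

df = n₁ + n₂ − 2 = 6 + 6 − 2 = 10

degrees of freedom = 10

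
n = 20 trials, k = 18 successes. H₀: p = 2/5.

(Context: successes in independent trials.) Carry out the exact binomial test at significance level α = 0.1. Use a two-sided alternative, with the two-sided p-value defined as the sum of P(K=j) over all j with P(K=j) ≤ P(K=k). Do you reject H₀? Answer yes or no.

reject H₀: yes

Exact binomial: n=20, k=18, p₀=2/5=0.4000
P(X=j) = C(n,j)·p₀^j·(1−p₀)^(n−j); p = Σ P(X=j) over j with P(X=j) ≤ P(X=18)
p-value (two-sided) = 0.00001
At α=0.1: p < α → reject H₀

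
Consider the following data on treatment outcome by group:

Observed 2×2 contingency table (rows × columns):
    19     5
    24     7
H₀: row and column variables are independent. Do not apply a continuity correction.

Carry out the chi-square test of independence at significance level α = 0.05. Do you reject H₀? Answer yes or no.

reject H₀: no

Row totals [24, 31], col totals [43, 12], n=55
χ² = (19−18.76)²/18.76 + (5−5.24)²/5.24 + (24−24.24)²/24.24 + (7−6.76)²/6.76 = 0.0242
df = 1
p-value (upper-tail) = 0.87635
At α=0.05: p ≥ α → fail to reject H₀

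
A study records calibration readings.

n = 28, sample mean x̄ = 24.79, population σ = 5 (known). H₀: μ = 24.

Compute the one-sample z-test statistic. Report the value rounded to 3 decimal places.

test statistic = 0.836

SE = σ/√n = 5/√28 = 0.9449
z = (x̄−μ₀)/SE = (24.79−24)/0.9449 = 0.8361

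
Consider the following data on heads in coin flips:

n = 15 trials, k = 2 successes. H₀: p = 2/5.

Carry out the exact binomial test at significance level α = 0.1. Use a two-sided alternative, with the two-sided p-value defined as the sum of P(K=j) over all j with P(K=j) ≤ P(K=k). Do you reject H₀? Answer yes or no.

Exact binomial: n=15, k=2, p₀=2/5=0.4000
P(X=j) = C(n,j)·p₀^j·(1−p₀)^(n−j); p = Σ P(X=j) over j with P(X=j) ≤ P(X=2)
p-value (two-sided) = 0.03646
At α=0.1: p < α → reject H₀

reject H₀: yes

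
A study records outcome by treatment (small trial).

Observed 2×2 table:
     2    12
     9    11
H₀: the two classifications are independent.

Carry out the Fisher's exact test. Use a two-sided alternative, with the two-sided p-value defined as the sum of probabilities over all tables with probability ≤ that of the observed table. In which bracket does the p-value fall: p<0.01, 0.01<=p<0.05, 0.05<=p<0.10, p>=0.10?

p-value bracket: 0.05<=p<0.10

Margins: r₁=14, r₂=20, c₁=11, c₂=23, n=34
p_obs = C(14,2)·C(20,9)/C(34,11); sum pmf over tables with pmf ≤ p_obs
p-value (two-sided) = 0.07642
→ bracket: 0.05<=p<0.10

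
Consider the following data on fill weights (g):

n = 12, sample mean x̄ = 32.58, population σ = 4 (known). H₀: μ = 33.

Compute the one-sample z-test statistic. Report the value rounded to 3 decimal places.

SE = σ/√n = 4/√12 = 1.1547
z = (x̄−μ₀)/SE = (32.58−33)/1.1547 = -0.3637

test statistic = -0.364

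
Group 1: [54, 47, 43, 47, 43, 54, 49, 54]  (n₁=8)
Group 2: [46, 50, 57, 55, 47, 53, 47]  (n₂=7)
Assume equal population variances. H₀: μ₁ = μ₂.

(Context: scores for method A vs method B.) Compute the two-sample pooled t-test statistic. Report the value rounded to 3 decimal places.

test statistic = -0.782

x̄₁=48.875, s₁=4.704, n₁=8
x̄₂=50.714, s₂=4.348, n₂=7
s_p² = [7·4.704² + 6·4.348²]/13 = 20.6387
SE = √(s_p²·(1/8+1/7)) = 2.3512
t = (48.875−50.714)/2.3512 = -0.7823
df = 13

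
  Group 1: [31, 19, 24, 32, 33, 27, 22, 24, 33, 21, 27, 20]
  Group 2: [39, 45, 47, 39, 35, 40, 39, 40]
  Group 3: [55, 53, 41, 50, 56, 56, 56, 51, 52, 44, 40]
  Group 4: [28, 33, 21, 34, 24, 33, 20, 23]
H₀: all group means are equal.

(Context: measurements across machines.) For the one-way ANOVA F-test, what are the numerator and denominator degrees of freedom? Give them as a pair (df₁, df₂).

k = 4 groups, N = 39 total
df = (k−1, N−k) = (4−1, 39−4) = (3, 35)

degrees of freedom = [3, 35]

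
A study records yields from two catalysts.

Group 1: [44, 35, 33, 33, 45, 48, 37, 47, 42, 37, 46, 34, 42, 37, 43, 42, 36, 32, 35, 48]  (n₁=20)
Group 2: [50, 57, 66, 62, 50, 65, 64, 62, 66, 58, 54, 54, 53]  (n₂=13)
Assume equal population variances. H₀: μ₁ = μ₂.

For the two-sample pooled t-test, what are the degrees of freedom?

df = n₁ + n₂ − 2 = 20 + 13 − 2 = 31

degrees of freedom = 31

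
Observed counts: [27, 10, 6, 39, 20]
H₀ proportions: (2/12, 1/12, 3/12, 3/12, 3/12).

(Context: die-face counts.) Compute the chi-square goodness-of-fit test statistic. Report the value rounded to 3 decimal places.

test statistic = 29.392

n = 102; E_i = n·p_i = [17.00, 8.50, 25.50, 25.50, 25.50]
χ² = (27−17.00)²/17.00 + (10−8.50)²/8.50 + (6−25.50)²/25.50 + (39−25.50)²/25.50 + (20−25.50)²/25.50 = 29.3922
df = 4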